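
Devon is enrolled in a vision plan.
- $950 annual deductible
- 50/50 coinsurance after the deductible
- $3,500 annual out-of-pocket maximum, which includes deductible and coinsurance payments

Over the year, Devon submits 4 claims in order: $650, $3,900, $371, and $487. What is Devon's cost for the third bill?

$185.50

Claim 1 ($650): fully absorbed by the deductible. Cost to member: $650. OOP to date $650.
Claim 2 ($3,900): deductible takes $300, $3,600 remains; 50% of $3,600 = $1,800. Member owes $2,100 (running OOP $2,750).
Claim 3 ($371): 50% coinsurance on $371 = $185.50. Member owes $185.50 (running OOP $2,935.50).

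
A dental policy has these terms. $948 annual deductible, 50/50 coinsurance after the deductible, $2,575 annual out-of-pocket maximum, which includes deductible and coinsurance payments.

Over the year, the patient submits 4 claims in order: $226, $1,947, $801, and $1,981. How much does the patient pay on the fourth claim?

$614

Claim 1 ($226): all of it applies to the deductible. Cost to patient: $226. OOP to date $226.
Claim 2 ($1,947): $722 finishes the deductible; $1,225 goes to coinsurance; coinsurance $1,225 × 50% = $612.50. Patient owes $1,334.50 (running OOP $1,560.50).
Claim 3 ($801): deductible met; 50% of $801 = $400.50. Patient pays $400.50; OOP now $1,961.
Claim 4 ($1,981): 50% coinsurance on $1,981 = $990.50. That would push OOP to $2,951.50, over the $2,575 cap, so patient pays $2,575 − $1,961 = $614.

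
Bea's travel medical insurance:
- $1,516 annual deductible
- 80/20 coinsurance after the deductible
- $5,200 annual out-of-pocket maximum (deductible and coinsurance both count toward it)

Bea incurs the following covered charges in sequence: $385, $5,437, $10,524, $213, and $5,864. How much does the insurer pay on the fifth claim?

$5,188.60

Bill 1, $385: entire amount goes to the deductible. Traveler pays $385; OOP now $385. Plan pays $385 − $385 = $0.
Bill 2, $5,437: deductible takes $1,131, $4,306 remains; 20% of $4,306 = $861.20. Traveler pays $1,992.20; OOP now $2,377.20. Insurer: $5,437 − $1,992.20 = $3,444.80.
Bill 3, $10,524: deductible met; 20% of $10,524 = $2,104.80. Traveler pays $2,104.80; OOP now $4,482. Insurer: $10,524 − $2,104.80 = $8,419.20.
Bill 4, $213: 20% coinsurance on $213 = $42.60. Traveler owes $42.60 (running OOP $4,524.60). Insurer: $213 − $42.60 = $170.40.
Bill 5, $5,864: deductible met; 20% of $5,864 = $1,172.80. OOP would hit $5,697.40 > $5,200, so the cap limits the traveler to $5,200 − $4,524.60 = $675.40. Plan pays $5,864 − $675.40 = $5,188.60.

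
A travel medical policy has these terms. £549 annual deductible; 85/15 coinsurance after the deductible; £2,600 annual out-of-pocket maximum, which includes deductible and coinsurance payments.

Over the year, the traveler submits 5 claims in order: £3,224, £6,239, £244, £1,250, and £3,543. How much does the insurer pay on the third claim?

Bill 1, £3,224: £549 to deductible, leaving £2,675; traveler's 15% is £401.25. Traveler owes £950.25 (running OOP £950.25). Insurer: £3,224 − £950.25 = £2,273.75.
Bill 2, £6,239: 15% coinsurance on £6,239 = £935.85. Traveler owes £935.85 (running OOP £1,886.10). Insurer: £6,239 − £935.85 = £5,303.15.
Bill 3, £244: deductible met; 15% of £244 = £36.60. Cost to traveler: £36.60. OOP to date £1,922.70. Insurer: £244 − £36.60 = £207.40.

£207.40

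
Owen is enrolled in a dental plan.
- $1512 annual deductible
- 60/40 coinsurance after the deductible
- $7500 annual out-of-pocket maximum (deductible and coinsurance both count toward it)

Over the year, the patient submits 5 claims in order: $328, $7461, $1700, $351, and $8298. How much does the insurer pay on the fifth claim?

#1 ($328): all of it applies to the deductible. Patient pays $328; OOP now $328. Plan pays $328 − $328 = $0.
#2 ($7461): $1184 to deductible, leaving $6277; patient's 40% is $2510.80. Patient owes $3694.80 (running OOP $4022.80). Plan pays $7461 − $3694.80 = $3766.20.
#3 ($1700): deductible met; 40% of $1700 = $680. Patient owes $680 (running OOP $4702.80). Plan pays $1700 − $680 = $1020.
#4 ($351): 40% coinsurance on $351 = $140.40. Patient pays $140.40; OOP now $4843.20. Insurer: $351 − $140.40 = $210.60.
#5 ($8298): deductible already satisfied, so patient's share is 40% × $8298 = $3319.20. That would push OOP to $8162.40, over the $7500 cap, so patient pays $7500 − $4843.20 = $2656.80. Plan pays $8298 − $2656.80 = $5641.20.

$5641.20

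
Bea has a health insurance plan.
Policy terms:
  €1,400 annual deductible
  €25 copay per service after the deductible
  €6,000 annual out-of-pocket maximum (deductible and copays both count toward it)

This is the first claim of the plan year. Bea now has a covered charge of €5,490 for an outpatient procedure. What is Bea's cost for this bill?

€1,425

Nothing has been paid toward the €1,400 deductible, so the first €1,400 of this charge is applied there.
After the €1,400 deductible portion, €5,490 − €1,400 = €4,090 is subject to the copay.
Copay on this service: €25.
That puts the patient's cost at €1,400 + €25 = €1,425 before any cap.
Total out-of-pocket so far would be €0 + €1,425 = €1,425, below the €6,000 cap — no reduction.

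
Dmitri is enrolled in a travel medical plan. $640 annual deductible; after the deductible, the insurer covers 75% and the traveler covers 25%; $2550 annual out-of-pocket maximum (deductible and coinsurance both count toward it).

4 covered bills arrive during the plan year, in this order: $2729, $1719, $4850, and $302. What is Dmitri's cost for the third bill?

Bill 1, $2729: $640 finishes the deductible; $2089 goes to coinsurance; traveler's 25% is $522.25. Traveler pays $1162.25; OOP now $1162.25.
Bill 2, $1719: deductible met; 25% of $1719 = $429.75. Cost to traveler: $429.75. OOP to date $1592.
Bill 3, $4850: 25% coinsurance on $4850 = $1212.50. Adding that to $1592 gives $2804.50, past the $2550 cap; traveler pays only $2550 − $1592 = $958.

$958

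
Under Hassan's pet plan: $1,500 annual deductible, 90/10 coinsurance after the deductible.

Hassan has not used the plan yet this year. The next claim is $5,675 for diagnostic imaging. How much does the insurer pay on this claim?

The full $1,500 deductible is still open; $1,500 of this bill applies to it.
The remaining $4,175 (= $5,675 − $1,500) moves to coinsurance.
Coinsurance: $4,175 × 10% = $417.50.
That puts the owner's cost at $1,500 + $417.50 = $1,917.50.
The insurer covers the remainder: $5,675 − $1,917.50 = $3,757.50.

$3,757.50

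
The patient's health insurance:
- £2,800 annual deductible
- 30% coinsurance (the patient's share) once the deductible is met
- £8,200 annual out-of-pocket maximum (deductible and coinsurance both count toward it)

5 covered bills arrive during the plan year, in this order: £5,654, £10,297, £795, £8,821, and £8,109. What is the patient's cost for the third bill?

Bill 1, £5,654: deductible takes £2,800, £2,854 remains; 30% of £2,854 = £856.20. Patient pays £3,656.20; OOP now £3,656.20.
Bill 2, £10,297: deductible already satisfied, so patient's share is 30% × £10,297 = £3,089.10. Patient pays £3,089.10; OOP now £6,745.30.
Bill 3, £795: deductible already satisfied, so patient's share is 30% × £795 = £238.50. Cost to patient: £238.50. OOP to date £6,983.80.

£238.50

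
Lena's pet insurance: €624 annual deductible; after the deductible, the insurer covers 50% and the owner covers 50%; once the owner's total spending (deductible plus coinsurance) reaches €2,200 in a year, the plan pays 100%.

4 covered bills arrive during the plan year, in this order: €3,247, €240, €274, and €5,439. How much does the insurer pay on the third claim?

€137

Claim 1 (€3,247): €624 to deductible, leaving €2,623; 50% of €2,623 = €1,311.50. Owner owes €1,935.50 (running OOP €1,935.50). Insurer: €3,247 − €1,935.50 = €1,311.50.
Claim 2 (€240): deductible met; 50% of €240 = €120. Owner owes €120 (running OOP €2,055.50). Plan pays €240 − €120 = €120.
Claim 3 (€274): 50% coinsurance on €274 = €137. Cost to owner: €137. OOP to date €2,192.50. Plan pays €274 − €137 = €137.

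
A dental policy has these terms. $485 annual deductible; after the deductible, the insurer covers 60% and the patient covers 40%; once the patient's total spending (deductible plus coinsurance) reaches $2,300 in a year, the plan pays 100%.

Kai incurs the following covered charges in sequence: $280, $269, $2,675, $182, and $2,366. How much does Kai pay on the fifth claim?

$646.60

#1 ($280): entire amount goes to the deductible. Patient owes $280 (running OOP $280).
#2 ($269): $205 finishes the deductible; $64 goes to coinsurance; coinsurance $64 × 40% = $25.60. Patient owes $230.60 (running OOP $510.60).
#3 ($2,675): 40% coinsurance on $2,675 = $1,070. Patient owes $1,070 (running OOP $1,580.60).
#4 ($182): deductible met; 40% of $182 = $72.80. Patient owes $72.80 (running OOP $1,653.40).
#5 ($2,366): deductible already satisfied, so patient's share is 40% × $2,366 = $946.40. OOP would hit $2,599.80 > $2,300, so the cap limits the patient to $2,300 − $1,653.40 = $646.60.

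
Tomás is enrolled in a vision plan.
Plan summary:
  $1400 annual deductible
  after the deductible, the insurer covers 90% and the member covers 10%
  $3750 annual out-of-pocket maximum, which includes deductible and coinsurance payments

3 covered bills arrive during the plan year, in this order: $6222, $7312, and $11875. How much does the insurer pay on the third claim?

$10738.40

Claim 1 — $6222: deductible takes $1400, $4822 remains; member's 10% is $482.20. Member pays $1882.20; OOP now $1882.20. Insurer: $6222 − $1882.20 = $4339.80.
Claim 2 — $7312: 10% coinsurance on $7312 = $731.20. Cost to member: $731.20. OOP to date $2613.40. Insurer: $7312 − $731.20 = $6580.80.
Claim 3 — $11875: deductible met; 10% of $11875 = $1187.50. That would push OOP to $3800.90, over the $3750 cap, so member pays $3750 − $2613.40 = $1136.60. Insurer: $11875 − $1136.60 = $10738.40.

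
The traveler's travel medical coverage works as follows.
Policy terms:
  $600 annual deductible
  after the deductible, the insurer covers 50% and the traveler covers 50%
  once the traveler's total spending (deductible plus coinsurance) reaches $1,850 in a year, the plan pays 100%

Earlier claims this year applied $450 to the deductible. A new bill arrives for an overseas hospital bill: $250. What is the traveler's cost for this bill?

Deductible still to meet: $600 − $450 = $150.
After the $150 deductible portion, $250 − $150 = $100 is subject to coinsurance.
Coinsurance: $100 × 50% = $50.
So the traveler owes $150 + $50 = $200 before any cap.
Cumulative spending $450 + $200 = $650 stays under the $1,850 maximum.

$200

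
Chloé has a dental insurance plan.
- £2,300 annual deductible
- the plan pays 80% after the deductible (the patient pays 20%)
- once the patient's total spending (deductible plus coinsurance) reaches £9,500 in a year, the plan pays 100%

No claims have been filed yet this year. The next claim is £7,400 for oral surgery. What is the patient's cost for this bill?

£3,320

Deductible not yet touched, so the first £2,300 of the bill goes to the deductible.
The remaining £5,100 (= £7,400 − £2,300) moves to coinsurance.
20% of £5,100 = £1,020 falls to the patient.
Patient responsibility before any cap: £2,300 + £1,020 = £3,320.
Total out-of-pocket so far would be £0 + £3,320 = £3,320, below the £9,500 cap — no reduction.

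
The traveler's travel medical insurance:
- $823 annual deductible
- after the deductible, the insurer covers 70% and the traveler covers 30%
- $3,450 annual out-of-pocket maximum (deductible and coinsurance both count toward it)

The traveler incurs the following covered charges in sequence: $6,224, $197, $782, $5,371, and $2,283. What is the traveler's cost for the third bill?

$234.60

Claim 1 — $6,224: $823 to deductible, leaving $5,401; coinsurance $5,401 × 30% = $1,620.30. Traveler owes $2,443.30 (running OOP $2,443.30).
Claim 2 — $197: deductible already satisfied, so traveler's share is 30% × $197 = $59.10. Cost to traveler: $59.10. OOP to date $2,502.40.
Claim 3 — $782: deductible met; 30% of $782 = $234.60. Traveler pays $234.60; OOP now $2,737.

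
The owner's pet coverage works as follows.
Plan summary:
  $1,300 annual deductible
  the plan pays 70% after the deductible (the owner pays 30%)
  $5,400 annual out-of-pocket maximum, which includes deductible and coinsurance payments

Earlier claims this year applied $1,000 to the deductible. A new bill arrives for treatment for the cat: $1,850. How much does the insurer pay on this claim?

$1,085

$1,000 of the $1,300 deductible is already met, leaving $300.
After the $300 deductible portion, $1,850 − $300 = $1,550 is subject to coinsurance.
30% of $1,550 = $465 falls to the owner.
Owner responsibility before any cap: $300 + $465 = $765.
Total out-of-pocket so far would be $1,000 + $765 = $1,765, below the $5,400 cap — no reduction.
Insurer pays the balance: $1,850 − $765 = $1,085.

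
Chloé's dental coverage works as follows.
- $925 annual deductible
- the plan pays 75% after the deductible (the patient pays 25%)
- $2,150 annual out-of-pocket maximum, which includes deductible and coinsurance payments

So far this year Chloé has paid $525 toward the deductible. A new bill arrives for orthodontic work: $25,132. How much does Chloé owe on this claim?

$1,625

Remaining deductible: $925 − $525 = $400.
After the $400 deductible portion, $25,132 − $400 = $24,732 is subject to coinsurance.
Patient's 25% share of $24,732 is $6,183.
So the patient owes $400 + $6,183 = $6,583 before any cap.
Year-to-date out-of-pocket would reach $525 + $6,583 = $7,108, above the $2,150 maximum, so the patient pays only $2,150 − $525 = $1,625.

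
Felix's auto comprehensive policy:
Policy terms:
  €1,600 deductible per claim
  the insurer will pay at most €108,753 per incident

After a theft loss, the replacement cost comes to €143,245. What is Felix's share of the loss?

€34,492

After the deductible, €143,245 − €1,600 = €141,645 remains.
€141,645 exceeds the €108,753 limit, so the insurer pays the limit: €108,753.
The policyholder bears the rest of the original loss: €143,245 − €108,753 = €34,492.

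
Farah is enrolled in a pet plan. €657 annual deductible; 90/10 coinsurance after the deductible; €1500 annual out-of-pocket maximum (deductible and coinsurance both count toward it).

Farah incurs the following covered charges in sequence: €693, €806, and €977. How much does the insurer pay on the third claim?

€879.30

Claim 1 — €693: deductible takes €657, €36 remains; owner's 10% is €3.60. Owner owes €660.60 (running OOP €660.60). Plan pays €693 − €660.60 = €32.40.
Claim 2 — €806: deductible met; 10% of €806 = €80.60. Owner pays €80.60; OOP now €741.20. Plan pays €806 − €80.60 = €725.40.
Claim 3 — €977: deductible already satisfied, so owner's share is 10% × €977 = €97.70. Cost to owner: €97.70. OOP to date €838.90. Plan pays €977 − €97.70 = €879.30.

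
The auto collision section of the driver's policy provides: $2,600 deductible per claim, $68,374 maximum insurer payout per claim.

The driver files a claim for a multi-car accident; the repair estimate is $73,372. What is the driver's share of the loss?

$4,998

Subtract the deductible: $73,372 − $2,600 = $70,772.
The $68,374 per-incident cap binds; insurer pays $68,374.
Driver's share is the uncovered remainder: $73,372 − $68,374 = $4,998.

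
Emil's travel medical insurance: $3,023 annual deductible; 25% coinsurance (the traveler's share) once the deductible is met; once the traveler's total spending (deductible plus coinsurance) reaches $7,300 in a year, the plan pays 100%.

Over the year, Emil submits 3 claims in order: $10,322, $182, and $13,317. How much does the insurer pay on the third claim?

$10,910.25

Bill 1, $10,322: deductible takes $3,023, $7,299 remains; coinsurance $7,299 × 25% = $1,824.75. Traveler pays $4,847.75; OOP now $4,847.75. Plan pays $10,322 − $4,847.75 = $5,474.25.
Bill 2, $182: deductible already satisfied, so traveler's share is 25% × $182 = $45.50. Cost to traveler: $45.50. OOP to date $4,893.25. Insurer: $182 − $45.50 = $136.50.
Bill 3, $13,317: deductible met; 25% of $13,317 = $3,329.25. That would push OOP to $8,222.50, over the $7,300 cap, so traveler pays $7,300 − $4,893.25 = $2,406.75. Plan pays $13,317 − $2,406.75 = $10,910.25.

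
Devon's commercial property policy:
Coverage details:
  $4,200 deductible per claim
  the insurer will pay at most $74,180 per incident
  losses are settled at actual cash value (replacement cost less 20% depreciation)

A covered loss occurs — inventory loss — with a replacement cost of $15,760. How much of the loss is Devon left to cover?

At 20% depreciation, ACV = $15,760 − $3,152 = $12,608.
After the deductible, $12,608 − $4,200 = $8,408 remains.
That's under the $74,180 cap, so the insurer reimburses the full $8,408.
Business's share is the uncovered remainder: $15,760 − $8,408 = $7,352.

$7,352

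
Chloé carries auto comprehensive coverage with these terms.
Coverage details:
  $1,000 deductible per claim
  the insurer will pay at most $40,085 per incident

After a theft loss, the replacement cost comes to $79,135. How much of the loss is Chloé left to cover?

$39,050

Subtract the deductible: $79,135 − $1,000 = $78,135.
The $40,085 per-incident cap binds; insurer pays $40,085.
Policyholder's share is the uncovered remainder: $79,135 − $40,085 = $39,050.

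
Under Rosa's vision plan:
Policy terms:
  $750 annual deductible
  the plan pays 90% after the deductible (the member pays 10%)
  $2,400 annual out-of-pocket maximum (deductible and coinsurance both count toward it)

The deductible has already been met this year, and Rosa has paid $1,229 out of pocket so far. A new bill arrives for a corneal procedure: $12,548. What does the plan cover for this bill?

With the deductible met, the entire $12,548 is subject to coinsurance.
10% of $12,548 = $1,254.80 falls to the member.
That would bring total out-of-pocket to $2,483.80, past the $2,400 cap. The member is capped at $2,400 − $1,229 = $1,171 on this claim.
Insurer pays the balance: $12,548 − $1,171 = $11,377.

$11,377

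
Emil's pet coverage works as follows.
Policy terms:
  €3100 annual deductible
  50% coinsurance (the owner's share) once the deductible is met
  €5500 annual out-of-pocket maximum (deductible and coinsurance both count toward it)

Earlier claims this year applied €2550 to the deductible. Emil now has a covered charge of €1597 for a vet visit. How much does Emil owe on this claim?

Remaining deductible: €3100 − €2550 = €550.
The remaining €1047 (= €1597 − €550) moves to coinsurance.
Coinsurance: €1047 × 50% = €523.50.
So the owner owes €550 + €523.50 = €1073.50 before any cap.
Total out-of-pocket so far would be €2550 + €1073.50 = €3623.50, below the €5500 cap — no reduction.

€1073.50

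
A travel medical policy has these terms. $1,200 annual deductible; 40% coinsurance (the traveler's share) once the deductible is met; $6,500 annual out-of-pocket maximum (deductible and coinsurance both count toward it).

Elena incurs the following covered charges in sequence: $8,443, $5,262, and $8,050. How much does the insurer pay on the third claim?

$7,752

#1 ($8,443): $1,200 finishes the deductible; $7,243 goes to coinsurance; coinsurance $7,243 × 40% = $2,897.20. Traveler owes $4,097.20 (running OOP $4,097.20). Insurer: $8,443 − $4,097.20 = $4,345.80.
#2 ($5,262): deductible met; 40% of $5,262 = $2,104.80. Traveler pays $2,104.80; OOP now $6,202. Insurer: $5,262 − $2,104.80 = $3,157.20.
#3 ($8,050): 40% coinsurance on $8,050 = $3,220. That would push OOP to $9,422, over the $6,500 cap, so traveler pays $6,500 − $6,202 = $298. Insurer: $8,050 − $298 = $7,752.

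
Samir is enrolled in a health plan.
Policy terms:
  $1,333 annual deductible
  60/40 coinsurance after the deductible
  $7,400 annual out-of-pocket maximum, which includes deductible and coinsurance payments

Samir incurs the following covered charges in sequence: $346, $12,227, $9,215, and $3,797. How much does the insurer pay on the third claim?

Claim 1 — $346: entire amount goes to the deductible. Patient pays $346; OOP now $346. Plan pays $346 − $346 = $0.
Claim 2 — $12,227: $987 to deductible, leaving $11,240; 40% of $11,240 = $4,496. Cost to patient: $5,483. OOP to date $5,829. Plan pays $12,227 − $5,483 = $6,744.
Claim 3 — $9,215: 40% coinsurance on $9,215 = $3,686. Adding that to $5,829 gives $9,515, past the $7,400 cap; patient pays only $7,400 − $5,829 = $1,571. Plan pays $9,215 − $1,571 = $7,644.

$7,644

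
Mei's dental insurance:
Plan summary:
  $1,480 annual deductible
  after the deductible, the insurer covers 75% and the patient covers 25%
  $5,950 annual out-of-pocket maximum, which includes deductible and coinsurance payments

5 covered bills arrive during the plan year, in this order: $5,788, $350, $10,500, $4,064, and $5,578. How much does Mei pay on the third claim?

Bill 1, $5,788: deductible takes $1,480, $4,308 remains; patient's 25% is $1,077. Patient pays $2,557; OOP now $2,557.
Bill 2, $350: 25% coinsurance on $350 = $87.50. Cost to patient: $87.50. OOP to date $2,644.50.
Bill 3, $10,500: 25% coinsurance on $10,500 = $2,625. Cost to patient: $2,625. OOP to date $5,269.50.

$2,625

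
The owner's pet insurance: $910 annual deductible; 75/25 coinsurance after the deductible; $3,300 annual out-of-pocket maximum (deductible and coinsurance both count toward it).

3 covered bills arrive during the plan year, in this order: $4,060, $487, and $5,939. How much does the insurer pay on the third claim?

$4,458.25

#1 ($4,060): $910 to deductible, leaving $3,150; owner's 25% is $787.50. Owner owes $1,697.50 (running OOP $1,697.50). Plan pays $4,060 − $1,697.50 = $2,362.50.
#2 ($487): 25% coinsurance on $487 = $121.75. Cost to owner: $121.75. OOP to date $1,819.25. Insurer: $487 − $121.75 = $365.25.
#3 ($5,939): deductible already satisfied, so owner's share is 25% × $5,939 = $1,484.75. That would push OOP to $3,304, over the $3,300 cap, so owner pays $3,300 − $1,819.25 = $1,480.75. Insurer: $5,939 − $1,480.75 = $4,458.25.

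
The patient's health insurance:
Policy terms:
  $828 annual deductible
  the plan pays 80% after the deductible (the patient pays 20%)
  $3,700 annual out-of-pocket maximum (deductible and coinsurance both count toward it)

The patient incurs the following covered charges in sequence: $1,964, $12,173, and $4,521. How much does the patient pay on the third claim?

$210.20

Claim 1 — $1,964: $828 to deductible, leaving $1,136; patient's 20% is $227.20. Cost to patient: $1,055.20. OOP to date $1,055.20.
Claim 2 — $12,173: 20% coinsurance on $12,173 = $2,434.60. Patient pays $2,434.60; OOP now $3,489.80.
Claim 3 — $4,521: deductible already satisfied, so patient's share is 20% × $4,521 = $904.20. That would push OOP to $4,394, over the $3,700 cap, so patient pays $3,700 − $3,489.80 = $210.20.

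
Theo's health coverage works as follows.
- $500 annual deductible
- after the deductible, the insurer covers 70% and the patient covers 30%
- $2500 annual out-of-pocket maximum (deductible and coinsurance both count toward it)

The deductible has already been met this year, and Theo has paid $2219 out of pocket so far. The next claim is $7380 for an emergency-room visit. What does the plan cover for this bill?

The deductible is already satisfied, so the full bill goes to coinsurance.
30% of $7380 = $2214 falls to the patient.
That would bring total out-of-pocket to $4433, past the $2500 cap. The patient is capped at $2500 − $2219 = $281 on this claim.
Insurer pays the balance: $7380 − $281 = $7099.

$7099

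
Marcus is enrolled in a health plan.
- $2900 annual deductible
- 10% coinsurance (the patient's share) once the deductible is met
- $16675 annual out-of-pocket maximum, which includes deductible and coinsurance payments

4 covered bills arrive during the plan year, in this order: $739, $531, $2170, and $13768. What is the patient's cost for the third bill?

#1 ($739): entire amount goes to the deductible. Cost to patient: $739. OOP to date $739.
#2 ($531): fully absorbed by the deductible. Patient pays $531; OOP now $1270.
#3 ($2170): $1630 finishes the deductible; $540 goes to coinsurance; coinsurance $540 × 10% = $54. Cost to patient: $1684. OOP to date $2954.

$1684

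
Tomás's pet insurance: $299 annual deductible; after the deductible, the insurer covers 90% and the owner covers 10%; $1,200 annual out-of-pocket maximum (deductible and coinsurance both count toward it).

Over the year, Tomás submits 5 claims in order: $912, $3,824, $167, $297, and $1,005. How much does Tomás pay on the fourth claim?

$29.70

Bill 1, $912: $299 finishes the deductible; $613 goes to coinsurance; coinsurance $613 × 10% = $61.30. Owner owes $360.30 (running OOP $360.30).
Bill 2, $3,824: 10% coinsurance on $3,824 = $382.40. Owner owes $382.40 (running OOP $742.70).
Bill 3, $167: 10% coinsurance on $167 = $16.70. Owner pays $16.70; OOP now $759.40.
Bill 4, $297: deductible already satisfied, so owner's share is 10% × $297 = $29.70. Owner pays $29.70; OOP now $789.10.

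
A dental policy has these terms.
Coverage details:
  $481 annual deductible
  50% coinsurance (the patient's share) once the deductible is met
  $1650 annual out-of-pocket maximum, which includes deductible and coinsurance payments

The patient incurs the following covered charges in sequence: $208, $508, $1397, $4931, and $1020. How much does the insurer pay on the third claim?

$698.50

Claim 1 — $208: fully absorbed by the deductible. Patient pays $208; OOP now $208. Plan pays $208 − $208 = $0.
Claim 2 — $508: deductible takes $273, $235 remains; 50% of $235 = $117.50. Patient owes $390.50 (running OOP $598.50). Insurer: $508 − $390.50 = $117.50.
Claim 3 — $1397: 50% coinsurance on $1397 = $698.50. Patient owes $698.50 (running OOP $1297). Insurer: $1397 − $698.50 = $698.50.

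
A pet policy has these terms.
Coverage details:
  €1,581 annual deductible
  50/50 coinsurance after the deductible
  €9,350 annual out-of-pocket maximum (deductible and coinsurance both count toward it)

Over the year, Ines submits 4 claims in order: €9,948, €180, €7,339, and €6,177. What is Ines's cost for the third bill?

Claim 1 — €9,948: €1,581 finishes the deductible; €8,367 goes to coinsurance; owner's 50% is €4,183.50. Owner owes €5,764.50 (running OOP €5,764.50).
Claim 2 — €180: deductible already satisfied, so owner's share is 50% × €180 = €90. Cost to owner: €90. OOP to date €5,854.50.
Claim 3 — €7,339: 50% coinsurance on €7,339 = €3,669.50. That would push OOP to €9,524, over the €9,350 cap, so owner pays €9,350 − €5,854.50 = €3,495.50.

€3,495.50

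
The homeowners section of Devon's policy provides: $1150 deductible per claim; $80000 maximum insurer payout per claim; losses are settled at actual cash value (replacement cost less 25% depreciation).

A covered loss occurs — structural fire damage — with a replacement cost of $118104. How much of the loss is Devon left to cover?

At 25% depreciation, ACV = $118104 − $29526 = $88578.
Subtract the deductible: $88578 − $1150 = $87428.
Since $87428 > $80000, the payout is capped at $80000.
The homeowner bears the rest of the original loss: $118104 − $80000 = $38104.

$38104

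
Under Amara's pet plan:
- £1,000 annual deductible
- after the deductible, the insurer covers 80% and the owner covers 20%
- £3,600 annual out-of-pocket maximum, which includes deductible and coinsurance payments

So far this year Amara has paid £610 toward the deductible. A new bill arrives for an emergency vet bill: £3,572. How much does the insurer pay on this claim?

Remaining deductible: £1,000 − £610 = £390.
The remaining £3,182 (= £3,572 − £390) moves to coinsurance.
Owner's 20% share of £3,182 is £636.40.
So the owner owes £390 + £636.40 = £1,026.40 before any cap.
Cumulative spending £610 + £1,026.40 = £1,636.40 stays under the £3,600 maximum.
The plan picks up £3,572 − £1,026.40 = £2,545.60.

£2,545.60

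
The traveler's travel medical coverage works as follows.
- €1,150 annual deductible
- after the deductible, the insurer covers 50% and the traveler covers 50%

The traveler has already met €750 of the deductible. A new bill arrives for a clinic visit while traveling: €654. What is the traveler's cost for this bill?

€527

Remaining deductible: €1,150 − €750 = €400.
The remaining €254 (= €654 − €400) moves to coinsurance.
Coinsurance: €254 × 50% = €127.
Traveler responsibility: €400 + €127 = €527.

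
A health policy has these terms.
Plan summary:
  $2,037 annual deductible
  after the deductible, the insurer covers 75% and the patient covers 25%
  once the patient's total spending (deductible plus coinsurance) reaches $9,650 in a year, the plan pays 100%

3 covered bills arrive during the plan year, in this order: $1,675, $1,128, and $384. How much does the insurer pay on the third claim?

$288

Claim 1 — $1,675: fully absorbed by the deductible. Patient pays $1,675; OOP now $1,675. Insurer: $1,675 − $1,675 = $0.
Claim 2 — $1,128: $362 to deductible, leaving $766; 25% of $766 = $191.50. Patient owes $553.50 (running OOP $2,228.50). Insurer: $1,128 − $553.50 = $574.50.
Claim 3 — $384: deductible met; 25% of $384 = $96. Patient pays $96; OOP now $2,324.50. Insurer: $384 − $96 = $288.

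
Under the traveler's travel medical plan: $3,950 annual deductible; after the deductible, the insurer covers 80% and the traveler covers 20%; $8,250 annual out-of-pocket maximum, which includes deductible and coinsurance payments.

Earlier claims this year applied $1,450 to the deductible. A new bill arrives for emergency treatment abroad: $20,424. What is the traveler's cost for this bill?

$6,084.80

Deductible still to meet: $3,950 − $1,450 = $2,500.
After the $2,500 deductible portion, $20,424 − $2,500 = $17,924 is subject to coinsurance.
20% of $17,924 = $3,584.80 falls to the traveler.
That puts the traveler's cost at $2,500 + $3,584.80 = $6,084.80 before any cap.
Total out-of-pocket so far would be $1,450 + $6,084.80 = $7,534.80, below the $8,250 cap — no reduction.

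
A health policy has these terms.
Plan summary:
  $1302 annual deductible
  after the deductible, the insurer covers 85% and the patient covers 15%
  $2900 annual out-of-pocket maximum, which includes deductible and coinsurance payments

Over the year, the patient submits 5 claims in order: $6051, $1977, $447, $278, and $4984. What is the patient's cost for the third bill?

$67.05

Claim 1 ($6051): $1302 to deductible, leaving $4749; 15% of $4749 = $712.35. Patient owes $2014.35 (running OOP $2014.35).
Claim 2 ($1977): deductible already satisfied, so patient's share is 15% × $1977 = $296.55. Patient owes $296.55 (running OOP $2310.90).
Claim 3 ($447): 15% coinsurance on $447 = $67.05. Patient pays $67.05; OOP now $2377.95.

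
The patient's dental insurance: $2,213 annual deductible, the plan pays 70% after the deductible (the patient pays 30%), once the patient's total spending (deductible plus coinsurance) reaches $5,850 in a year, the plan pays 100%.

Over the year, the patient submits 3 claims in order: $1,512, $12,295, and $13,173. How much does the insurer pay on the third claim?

Claim 1 ($1,512): fully absorbed by the deductible. Cost to patient: $1,512. OOP to date $1,512. Insurer: $1,512 − $1,512 = $0.
Claim 2 ($12,295): $701 to deductible, leaving $11,594; coinsurance $11,594 × 30% = $3,478.20. Cost to patient: $4,179.20. OOP to date $5,691.20. Insurer: $12,295 − $4,179.20 = $8,115.80.
Claim 3 ($13,173): deductible already satisfied, so patient's share is 30% × $13,173 = $3,951.90. That would push OOP to $9,643.10, over the $5,850 cap, so patient pays $5,850 − $5,691.20 = $158.80. Plan pays $13,173 − $158.80 = $13,014.20.

$13,014.20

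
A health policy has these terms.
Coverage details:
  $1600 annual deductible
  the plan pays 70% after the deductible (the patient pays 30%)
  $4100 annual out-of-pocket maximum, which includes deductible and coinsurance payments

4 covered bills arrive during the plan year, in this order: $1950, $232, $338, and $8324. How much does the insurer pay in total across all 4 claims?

Bill 1, $1950: $1600 finishes the deductible; $350 goes to coinsurance; patient's 30% is $105. Patient owes $1705 (running OOP $1705). Plan pays $1950 − $1705 = $245.
Bill 2, $232: deductible met; 30% of $232 = $69.60. Cost to patient: $69.60. OOP to date $1774.60. Plan pays $232 − $69.60 = $162.40.
Bill 3, $338: deductible met; 30% of $338 = $101.40. Cost to patient: $101.40. OOP to date $1876. Insurer: $338 − $101.40 = $236.60.
Bill 4, $8324: 30% coinsurance on $8324 = $2497.20. OOP would hit $4373.20 > $4100, so the cap limits the patient to $4100 − $1876 = $2224. Insurer: $8324 − $2224 = $6100.
Insurer total = bills − patient's total = $10844 − $4100 = $6744.

$6744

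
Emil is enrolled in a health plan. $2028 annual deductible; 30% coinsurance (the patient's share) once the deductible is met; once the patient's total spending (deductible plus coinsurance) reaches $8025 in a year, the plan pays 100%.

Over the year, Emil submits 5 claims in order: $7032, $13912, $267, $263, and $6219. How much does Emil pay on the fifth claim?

$163.20

Claim 1 ($7032): deductible takes $2028, $5004 remains; 30% of $5004 = $1501.20. Patient owes $3529.20 (running OOP $3529.20).
Claim 2 ($13912): deductible already satisfied, so patient's share is 30% × $13912 = $4173.60. Cost to patient: $4173.60. OOP to date $7702.80.
Claim 3 ($267): 30% coinsurance on $267 = $80.10. Cost to patient: $80.10. OOP to date $7782.90.
Claim 4 ($263): deductible already satisfied, so patient's share is 30% × $263 = $78.90. Cost to patient: $78.90. OOP to date $7861.80.
Claim 5 ($6219): 30% coinsurance on $6219 = $1865.70. OOP would hit $9727.50 > $8025, so the cap limits the patient to $8025 − $7861.80 = $163.20.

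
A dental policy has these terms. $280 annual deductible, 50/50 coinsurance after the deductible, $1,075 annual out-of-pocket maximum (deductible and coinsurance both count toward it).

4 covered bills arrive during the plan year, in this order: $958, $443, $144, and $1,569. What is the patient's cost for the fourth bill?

Claim 1 — $958: $280 finishes the deductible; $678 goes to coinsurance; coinsurance $678 × 50% = $339. Cost to patient: $619. OOP to date $619.
Claim 2 — $443: deductible met; 50% of $443 = $221.50. Patient pays $221.50; OOP now $840.50.
Claim 3 — $144: deductible met; 50% of $144 = $72. Patient pays $72; OOP now $912.50.
Claim 4 — $1,569: deductible met; 50% of $1,569 = $784.50. OOP would hit $1,697 > $1,075, so the cap limits the patient to $1,075 − $912.50 = $162.50.

$162.50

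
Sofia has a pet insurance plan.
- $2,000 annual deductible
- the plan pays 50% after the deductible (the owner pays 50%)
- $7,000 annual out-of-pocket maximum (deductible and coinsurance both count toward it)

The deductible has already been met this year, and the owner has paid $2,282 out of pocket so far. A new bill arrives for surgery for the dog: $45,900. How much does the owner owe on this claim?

$4,718

With the deductible met, the entire $45,900 is subject to coinsurance.
Owner's 50% share of $45,900 is $22,950.
Adding $22,950 to the $2,282 already spent would give $25,232, which exceeds the $7,000 cap; the owner pays just $7,000 − $2,282 = $4,718.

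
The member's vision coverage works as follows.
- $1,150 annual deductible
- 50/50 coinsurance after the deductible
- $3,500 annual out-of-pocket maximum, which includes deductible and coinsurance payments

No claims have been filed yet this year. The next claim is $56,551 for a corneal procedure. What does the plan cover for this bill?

The full $1,150 deductible is still open; $1,150 of this bill applies to it.
After the $1,150 deductible portion, $56,551 − $1,150 = $55,401 is subject to coinsurance.
50% of $55,401 = $27,700.50 falls to the member.
Member responsibility before any cap: $1,150 + $27,700.50 = $28,850.50.
Adding $28,850.50 to the $0 already spent would give $28,850.50, which exceeds the $3,500 cap; the member pays just $3,500 − $0 = $3,500.
The insurer covers the remainder: $56,551 − $3,500 = $53,051.

$53,051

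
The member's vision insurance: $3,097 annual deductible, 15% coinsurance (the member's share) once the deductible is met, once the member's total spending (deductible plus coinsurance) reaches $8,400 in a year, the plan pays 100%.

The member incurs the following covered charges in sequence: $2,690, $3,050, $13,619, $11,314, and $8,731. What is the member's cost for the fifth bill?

#1 ($2,690): fully absorbed by the deductible. Member owes $2,690 (running OOP $2,690).
#2 ($3,050): $407 finishes the deductible; $2,643 goes to coinsurance; coinsurance $2,643 × 15% = $396.45. Member pays $803.45; OOP now $3,493.45.
#3 ($13,619): deductible already satisfied, so member's share is 15% × $13,619 = $2,042.85. Member pays $2,042.85; OOP now $5,536.30.
#4 ($11,314): deductible met; 15% of $11,314 = $1,697.10. Member pays $1,697.10; OOP now $7,233.40.
#5 ($8,731): deductible already satisfied, so member's share is 15% × $8,731 = $1,309.65. Adding that to $7,233.40 gives $8,543.05, past the $8,400 cap; member pays only $8,400 − $7,233.40 = $1,166.60.

$1,166.60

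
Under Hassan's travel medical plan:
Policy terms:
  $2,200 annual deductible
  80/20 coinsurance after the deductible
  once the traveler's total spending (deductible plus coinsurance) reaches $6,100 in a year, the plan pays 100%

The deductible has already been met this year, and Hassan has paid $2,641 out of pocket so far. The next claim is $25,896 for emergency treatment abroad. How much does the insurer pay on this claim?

The deductible is already satisfied, so the full bill goes to coinsurance.
Traveler's 20% share of $25,896 is $5,179.20.
Year-to-date out-of-pocket would reach $2,641 + $5,179.20 = $7,820.20, above the $6,100 maximum, so the traveler pays only $6,100 − $2,641 = $3,459.
The insurer covers the remainder: $25,896 − $3,459 = $22,437.

$22,437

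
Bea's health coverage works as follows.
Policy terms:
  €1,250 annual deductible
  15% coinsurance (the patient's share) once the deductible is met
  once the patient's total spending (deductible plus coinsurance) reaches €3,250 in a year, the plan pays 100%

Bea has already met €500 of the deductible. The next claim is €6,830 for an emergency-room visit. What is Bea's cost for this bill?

€500 of the €1,250 deductible is already met, leaving €750.
After the €750 deductible portion, €6,830 − €750 = €6,080 is subject to coinsurance.
Coinsurance: €6,080 × 15% = €912.
That puts the patient's cost at €750 + €912 = €1,662 before any cap.
Cumulative spending €500 + €1,662 = €2,162 stays under the €3,250 maximum.

€1,662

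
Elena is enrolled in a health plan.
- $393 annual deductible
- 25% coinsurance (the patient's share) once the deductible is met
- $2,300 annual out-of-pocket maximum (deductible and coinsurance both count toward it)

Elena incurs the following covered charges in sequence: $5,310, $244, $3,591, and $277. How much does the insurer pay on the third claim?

Bill 1, $5,310: $393 to deductible, leaving $4,917; patient's 25% is $1,229.25. Patient owes $1,622.25 (running OOP $1,622.25). Insurer: $5,310 − $1,622.25 = $3,687.75.
Bill 2, $244: 25% coinsurance on $244 = $61. Patient owes $61 (running OOP $1,683.25). Plan pays $244 − $61 = $183.
Bill 3, $3,591: deductible met; 25% of $3,591 = $897.75. That would push OOP to $2,581, over the $2,300 cap, so patient pays $2,300 − $1,683.25 = $616.75. Insurer: $3,591 − $616.75 = $2,974.25.

$2,974.25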